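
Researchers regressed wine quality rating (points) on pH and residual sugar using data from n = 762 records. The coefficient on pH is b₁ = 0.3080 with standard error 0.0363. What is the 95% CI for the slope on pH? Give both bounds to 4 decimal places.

(0.2367, 0.3793)

df = n − k − 1 = 762 − 2 − 1 = 759.
t* = t_{0.025, 759} = 1.963094.
Margin = t* × SE = 1.963094 × 0.0363 = 0.071260.
CI: 0.3080 ± 0.071260 → (0.2367, 0.3793).
With 95% confidence, each one-unit increase in pH is associated with a change of between 0.2367 and 0.3793 points in wine quality rating, holding the other predictors fixed.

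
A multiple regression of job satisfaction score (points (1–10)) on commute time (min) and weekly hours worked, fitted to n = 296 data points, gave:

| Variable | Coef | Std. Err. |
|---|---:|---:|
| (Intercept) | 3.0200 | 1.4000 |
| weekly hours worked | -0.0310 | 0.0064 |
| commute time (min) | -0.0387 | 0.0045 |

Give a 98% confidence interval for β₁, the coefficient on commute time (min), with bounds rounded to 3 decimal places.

Read off: b = -0.0387, SE = 0.0045 for commute time (min).
df = n − k − 1 = 296 − 2 − 1 = 293.
t* = t_{0.01, 293} = 2.339142.
Margin = t* × SE = 2.339142 × 0.0045 = 0.01053.
CI: -0.0387 ± 0.01053 → (-0.049, -0.028).

(-0.049, -0.028)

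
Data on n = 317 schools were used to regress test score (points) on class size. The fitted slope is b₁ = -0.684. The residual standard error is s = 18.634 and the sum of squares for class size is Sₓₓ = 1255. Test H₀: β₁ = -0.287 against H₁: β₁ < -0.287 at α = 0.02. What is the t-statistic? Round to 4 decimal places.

SE(b₁) = s/√Sₓₓ = 18.634/√1255 = 0.525998.
t = (-0.684 − (-0.287)) / 0.525998 = -0.7548.
df = n − 2 = 315.
One-sided p ≈ 0.2255, which is ≥ 0.02, so fail to reject H₀.
The data do not give significant evidence that the true slope on class size is below -0.287 points per unit.

t = -0.7548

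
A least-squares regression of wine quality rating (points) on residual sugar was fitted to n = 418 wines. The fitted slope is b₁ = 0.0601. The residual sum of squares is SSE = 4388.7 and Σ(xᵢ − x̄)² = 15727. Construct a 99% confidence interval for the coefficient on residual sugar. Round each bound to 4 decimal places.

(-0.0069, 0.1271)

MSE = SSE/(n − 2) = 4388.7/416 = 10.5498.
SE(b₁) = √(MSE/Sₓₓ) = √(10.5498/15727) = 0.0258999.
df = n − 2 = 416.
t* = t_{0.005, 416} = 2.587699.
Margin = t* × SE = 2.587699 × 0.0258999 = 0.067021.
CI: 0.0601 ± 0.067021 → (-0.0069, 0.1271).
With 99% confidence, each one-unit increase in residual sugar is associated with a change of between -0.0069 and 0.1271 points in wine quality rating.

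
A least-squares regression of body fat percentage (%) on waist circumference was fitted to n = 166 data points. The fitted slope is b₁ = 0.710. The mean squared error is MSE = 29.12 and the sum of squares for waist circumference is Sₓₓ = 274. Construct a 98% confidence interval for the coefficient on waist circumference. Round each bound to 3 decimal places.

SE(b₁) = √(MSE/Sₓₓ) = √(29.12/274) = 0.326002.
df = n − 2 = 164.
t* = t_{0.01, 164} = 2.3493.
Margin = t* × SE = 2.3493 × 0.326002 = 0.76588.
CI: 0.710 ± 0.76588 → (-0.056, 1.476).
With 98% confidence, each one-unit increase in waist circumference is associated with a change of between -0.056 and 1.476 % in body fat percentage.

(-0.056, 1.476)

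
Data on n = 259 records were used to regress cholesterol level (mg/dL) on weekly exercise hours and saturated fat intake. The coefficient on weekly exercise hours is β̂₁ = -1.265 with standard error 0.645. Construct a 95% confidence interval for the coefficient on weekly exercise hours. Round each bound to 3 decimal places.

df = n − k − 1 = 259 − 2 − 1 = 256.
t* = t_{0.025, 256} = 1.969274.
Margin = t* × SE = 1.969274 × 0.645 = 1.27018.
CI: -1.265 ± 1.27018 → (-2.535, 0.005).
With 95% confidence, each one-unit increase in weekly exercise hours is associated with a change of between -2.535 and 0.005 mg/dL in cholesterol level, holding the other predictors fixed.

(-2.535, 0.005)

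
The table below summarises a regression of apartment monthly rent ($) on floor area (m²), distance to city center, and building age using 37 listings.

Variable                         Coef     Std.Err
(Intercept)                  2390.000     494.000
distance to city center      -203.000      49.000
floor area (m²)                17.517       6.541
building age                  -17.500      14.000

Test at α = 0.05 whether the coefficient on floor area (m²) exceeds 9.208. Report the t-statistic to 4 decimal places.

Read off: b = 17.517, SE = 6.541 for floor area (m²).
H₀: β₁ = 9.208 vs H₁: β₁ > 9.208.
t = (17.517 − 9.208) / 6.541 = 1.2703.
df = n − k − 1 = 37 − 3 − 1 = 33.
One-sided p ≈ 0.1064, which is ≥ 0.05, so fail to reject H₀.
The data do not give significant evidence that the true slope on floor area (m²) exceeds 9.208 $ per unit, holding the other predictors fixed.

t = 1.2703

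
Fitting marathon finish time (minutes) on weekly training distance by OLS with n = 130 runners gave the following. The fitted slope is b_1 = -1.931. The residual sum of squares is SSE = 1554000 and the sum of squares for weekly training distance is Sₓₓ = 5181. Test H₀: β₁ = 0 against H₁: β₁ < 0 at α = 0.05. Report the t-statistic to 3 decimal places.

MSE = SSE/(n − 2) = 1554000/128 = 12140.6.
SE(b_1) = √(MSE/Sₓₓ) = √(12140.6/5181) = 1.53078.
t = -1.931 / 1.53078 = -1.261.
df = n − 2 = 128.
One-sided p ≈ 0.1047, which is ≥ 0.05, so fail to reject H₀.
The data do not give significant evidence that the true slope on weekly training distance is negative.

t = -1.261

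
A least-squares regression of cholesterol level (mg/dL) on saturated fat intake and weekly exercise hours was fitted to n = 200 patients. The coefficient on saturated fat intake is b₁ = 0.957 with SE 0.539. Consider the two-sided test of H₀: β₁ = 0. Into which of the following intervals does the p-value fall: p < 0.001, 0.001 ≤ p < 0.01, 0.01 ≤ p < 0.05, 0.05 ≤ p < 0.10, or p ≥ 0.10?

0.05 ≤ p < 0.10

t = 0.957 / 0.539 = 1.776.
df = n − k − 1 = 200 − 2 − 1 = 197.
Two-sided p = 2·P(T_{197} > |t|) ≈ 0.0774.
So 0.05 ≤ p < 0.10.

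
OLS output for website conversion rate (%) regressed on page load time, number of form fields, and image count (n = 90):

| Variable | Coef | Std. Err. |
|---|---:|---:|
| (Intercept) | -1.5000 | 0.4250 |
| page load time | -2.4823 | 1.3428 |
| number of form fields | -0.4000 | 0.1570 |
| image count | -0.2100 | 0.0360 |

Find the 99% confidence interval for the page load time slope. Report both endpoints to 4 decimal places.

Read off: b = -2.4823, SE = 1.3428 for page load time.
df = n − k − 1 = 90 − 3 − 1 = 86.
t* = t_{0.005, 86} = 2.634212.
Margin = t* × SE = 2.634212 × 1.3428 = 3.537220.
CI: -2.4823 ± 3.537220 → (-6.0195, 1.0549).

(-6.0195, 1.0549)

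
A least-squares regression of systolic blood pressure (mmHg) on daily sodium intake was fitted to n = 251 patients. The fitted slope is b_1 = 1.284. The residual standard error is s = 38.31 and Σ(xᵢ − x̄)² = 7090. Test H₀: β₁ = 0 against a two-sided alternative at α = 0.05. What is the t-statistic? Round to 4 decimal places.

SE(b_1) = s/√Sₓₓ = 38.31/√7090 = 0.454977.
t = 1.284 / 0.454977 = 2.8221.
df = n − 2 = 249.
Two-sided p ≈ 0.0052, which is < 0.05, so reject H₀.
There is evidence that daily sodium intake is associated with systolic blood pressure.

t = 2.8221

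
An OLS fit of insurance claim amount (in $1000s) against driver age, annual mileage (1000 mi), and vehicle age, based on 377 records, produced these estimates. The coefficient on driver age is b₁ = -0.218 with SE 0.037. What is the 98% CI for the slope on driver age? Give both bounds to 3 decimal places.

(-0.304, -0.132)

df = n − k − 1 = 377 − 3 − 1 = 373.
t* = t_{0.01, 373} = 2.336387.
Margin = t* × SE = 2.336387 × 0.037 = 0.08645.
CI: -0.218 ± 0.08645 → (-0.304, -0.132).
With 98% confidence, each one-unit increase in driver age is associated with a change of between -0.304 and -0.132 $1000s in insurance claim amount, holding the other predictors fixed.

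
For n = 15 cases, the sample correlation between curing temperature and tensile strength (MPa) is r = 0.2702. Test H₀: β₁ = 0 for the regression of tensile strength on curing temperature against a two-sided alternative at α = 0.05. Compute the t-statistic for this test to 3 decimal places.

t = r·√(n − 2)/√(1 − r²) = 0.2702·√13/√0.926992 = 1.012.
df = n − 2 = 13.
Two-sided p ≈ 0.3301, which is ≥ 0.05, so fail to reject H₀.
The data do not give significant evidence of a linear association between curing temperature and tensile strength.

t = 1.012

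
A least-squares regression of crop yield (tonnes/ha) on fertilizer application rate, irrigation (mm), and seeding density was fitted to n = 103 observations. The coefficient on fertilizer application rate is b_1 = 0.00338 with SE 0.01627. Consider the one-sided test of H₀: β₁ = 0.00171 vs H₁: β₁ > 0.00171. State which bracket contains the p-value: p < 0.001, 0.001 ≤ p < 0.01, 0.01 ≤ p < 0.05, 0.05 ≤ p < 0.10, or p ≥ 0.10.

t = (0.00338 − 0.00171) / 0.01627 = 0.103.
df = n − k − 1 = 103 − 3 − 1 = 99.
One-sided p = P(T_{99} > t) ≈ 0.4592.
So p ≥ 0.10.

p ≥ 0.10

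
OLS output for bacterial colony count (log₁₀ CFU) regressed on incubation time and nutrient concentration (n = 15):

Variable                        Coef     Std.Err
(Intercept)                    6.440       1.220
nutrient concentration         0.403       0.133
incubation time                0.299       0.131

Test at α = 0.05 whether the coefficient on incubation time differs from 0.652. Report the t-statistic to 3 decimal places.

Read off: b = 0.299, SE = 0.131 for incubation time.
H₀: β₁ = 0.652 vs H₁: β₁ ≠ 0.652.
t = (0.299 − 0.652) / 0.131 = -2.695.
df = n − k − 1 = 15 − 2 − 1 = 12.
Two-sided p ≈ 0.0195, which is < 0.05, so reject H₀.
There is evidence that the true slope on incubation time differs from 0.652 log₁₀ CFU per unit, holding the other predictors fixed.

t = -2.695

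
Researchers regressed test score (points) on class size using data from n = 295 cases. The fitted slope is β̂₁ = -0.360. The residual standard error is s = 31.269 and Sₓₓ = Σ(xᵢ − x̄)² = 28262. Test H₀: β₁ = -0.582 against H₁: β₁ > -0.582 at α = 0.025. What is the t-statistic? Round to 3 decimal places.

SE(β̂₁) = s/√Sₓₓ = 31.269/√28262 = 0.186.
t = (-0.360 − (-0.582)) / 0.186 = 1.194.
df = n − 2 = 293.
One-sided p ≈ 0.1168, which is ≥ 0.025, so fail to reject H₀.
The data do not give significant evidence that the true slope on class size exceeds -0.582 points per unit.

t = 1.194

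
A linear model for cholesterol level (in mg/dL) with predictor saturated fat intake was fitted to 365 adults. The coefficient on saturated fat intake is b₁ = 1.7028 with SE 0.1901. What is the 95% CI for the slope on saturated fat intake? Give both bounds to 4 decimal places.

df = n − 2 = 365 − 2 = 363.
t* = t_{0.025, 363} = 1.966521.
Margin = t* × SE = 1.966521 × 0.1901 = 0.373836.
CI: 1.7028 ± 0.373836 → (1.3290, 2.0766).
With 95% confidence, each one-unit increase in saturated fat intake is associated with a change of between 1.3290 and 2.0766 mg/dL in cholesterol level.

(1.3290, 2.0766)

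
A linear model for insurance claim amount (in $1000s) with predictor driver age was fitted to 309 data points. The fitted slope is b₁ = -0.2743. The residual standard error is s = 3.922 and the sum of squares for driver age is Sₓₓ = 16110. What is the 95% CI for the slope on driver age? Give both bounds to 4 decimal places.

(-0.3351, -0.2135)

SE(b₁) = s/√Sₓₓ = 3.922/√16110 = 0.0309001.
df = n − 2 = 307.
t* = t_{0.025, 307} = 1.967721.
Margin = t* × SE = 1.967721 × 0.0309001 = 0.060803.
CI: -0.2743 ± 0.060803 → (-0.3351, -0.2135).
With 95% confidence, each one-unit increase in driver age is associated with a change of between -0.3351 and -0.2135 $1000s in insurance claim amount.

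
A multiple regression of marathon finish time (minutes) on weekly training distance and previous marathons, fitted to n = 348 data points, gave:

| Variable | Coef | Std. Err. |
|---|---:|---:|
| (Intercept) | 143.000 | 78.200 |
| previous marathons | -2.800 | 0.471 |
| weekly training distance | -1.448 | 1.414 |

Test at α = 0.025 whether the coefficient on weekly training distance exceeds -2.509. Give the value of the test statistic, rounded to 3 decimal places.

Read off: b = -1.448, SE = 1.414 for weekly training distance.
H₀: β₁ = -2.509 vs H₁: β₁ > -2.509.
t = (-1.448 − (-2.509)) / 1.414 = 0.750.
df = n − k − 1 = 348 − 2 − 1 = 345.
One-sided p ≈ 0.2268, which is ≥ 0.025, so fail to reject H₀.
The data do not give significant evidence that the true slope on weekly training distance exceeds -2.509 minutes per unit, holding the other predictors fixed.

t = 0.750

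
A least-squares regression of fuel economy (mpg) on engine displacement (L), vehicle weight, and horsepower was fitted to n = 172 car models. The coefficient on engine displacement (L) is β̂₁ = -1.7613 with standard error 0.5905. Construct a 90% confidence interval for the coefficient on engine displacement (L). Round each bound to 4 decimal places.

df = n − k − 1 = 172 − 3 − 1 = 168.
t* = t_{0.05, 168} = 1.653974.
Margin = t* × SE = 1.653974 × 0.5905 = 0.976672.
CI: -1.7613 ± 0.976672 → (-2.7380, -0.7846).
With 90% confidence, each one-unit increase in engine displacement (L) is associated with a change of between -2.7380 and -0.7846 mpg in fuel economy, holding the other predictors fixed.

(-2.7380, -0.7846)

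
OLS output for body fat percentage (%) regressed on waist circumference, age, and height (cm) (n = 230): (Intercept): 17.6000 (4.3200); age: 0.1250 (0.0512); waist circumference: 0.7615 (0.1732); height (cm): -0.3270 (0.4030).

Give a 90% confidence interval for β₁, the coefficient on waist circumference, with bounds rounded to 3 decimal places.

(0.475, 1.048)

Read off: b = 0.7615, SE = 0.1732 for waist circumference.
df = n − k − 1 = 230 − 3 − 1 = 226.
t* = t_{0.05, 226} = 1.651624.
Margin = t* × SE = 1.651624 × 0.1732 = 0.28606.
CI: 0.7615 ± 0.28606 → (0.475, 1.048).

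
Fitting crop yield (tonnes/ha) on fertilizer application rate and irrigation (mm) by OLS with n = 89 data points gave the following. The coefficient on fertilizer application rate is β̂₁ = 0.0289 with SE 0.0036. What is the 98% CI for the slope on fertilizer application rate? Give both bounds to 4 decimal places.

df = n − k − 1 = 89 − 2 − 1 = 86.
t* = t_{0.01, 86} = 2.370493.
Margin = t* × SE = 2.370493 × 0.0036 = 0.008534.
CI: 0.0289 ± 0.008534 → (0.0204, 0.0374).
With 98% confidence, each one-unit increase in fertilizer application rate is associated with a change of between 0.0204 and 0.0374 tonnes/ha in crop yield, holding the other predictors fixed.

(0.0204, 0.0374)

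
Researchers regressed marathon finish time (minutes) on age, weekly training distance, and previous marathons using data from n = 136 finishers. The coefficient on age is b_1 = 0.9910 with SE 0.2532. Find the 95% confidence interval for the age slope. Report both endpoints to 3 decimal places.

df = n − k − 1 = 136 − 3 − 1 = 132.
t* = t_{0.025, 132} = 1.978099.
Margin = t* × SE = 1.978099 × 0.2532 = 0.50085.
CI: 0.9910 ± 0.50085 → (0.490, 1.492).
With 95% confidence, each one-unit increase in age is associated with a change of between 0.490 and 1.492 minutes in marathon finish time, holding the other predictors fixed.

(0.490, 1.492)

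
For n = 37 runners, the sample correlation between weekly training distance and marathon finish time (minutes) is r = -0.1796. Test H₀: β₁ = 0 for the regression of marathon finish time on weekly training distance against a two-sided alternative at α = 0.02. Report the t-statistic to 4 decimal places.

t = -1.0801

t = r·√(n − 2)/√(1 − r²) = -0.1796·√35/√0.967744 = -1.0801.
df = n − 2 = 35.
Two-sided p ≈ 0.2875, which is ≥ 0.02, so fail to reject H₀.
The data do not give significant evidence of a linear association between weekly training distance and marathon finish time.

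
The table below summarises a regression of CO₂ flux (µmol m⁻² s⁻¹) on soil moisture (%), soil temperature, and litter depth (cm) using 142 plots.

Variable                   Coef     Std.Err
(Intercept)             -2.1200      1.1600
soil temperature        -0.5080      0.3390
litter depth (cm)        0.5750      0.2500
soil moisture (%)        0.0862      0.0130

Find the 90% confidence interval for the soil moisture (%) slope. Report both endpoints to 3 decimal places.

Read off: b = 0.0862, SE = 0.0130 for soil moisture (%).
df = n − k − 1 = 142 − 3 − 1 = 138.
t* = t_{0.05, 138} = 1.65597.
Margin = t* × SE = 1.65597 × 0.0130 = 0.02153.
CI: 0.0862 ± 0.02153 → (0.065, 0.108).

(0.065, 0.108)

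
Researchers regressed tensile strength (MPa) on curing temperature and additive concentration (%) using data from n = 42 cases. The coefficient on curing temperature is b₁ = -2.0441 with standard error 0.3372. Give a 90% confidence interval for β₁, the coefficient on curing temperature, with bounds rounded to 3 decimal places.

(-2.612, -1.476)

df = n − k − 1 = 42 − 2 − 1 = 39.
t* = t_{0.05, 39} = 1.684875.
Margin = t* × SE = 1.684875 × 0.3372 = 0.56814.
CI: -2.0441 ± 0.56814 → (-2.612, -1.476).
With 90% confidence, each one-unit increase in curing temperature is associated with a change of between -2.612 and -1.476 MPa in tensile strength, holding the other predictors fixed.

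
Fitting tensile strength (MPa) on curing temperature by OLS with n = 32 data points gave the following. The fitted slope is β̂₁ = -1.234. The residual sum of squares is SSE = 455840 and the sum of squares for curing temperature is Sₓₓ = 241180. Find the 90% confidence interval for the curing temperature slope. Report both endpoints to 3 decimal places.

(-1.660, -0.808)

MSE = SSE/(n − 2) = 455840/30 = 15194.7.
SE(β̂₁) = √(MSE/Sₓₓ) = √(15194.7/241180) = 0.251001.
df = n − 2 = 30.
t* = t_{0.05, 30} = 1.697261.
Margin = t* × SE = 1.697261 × 0.251001 = 0.42601.
CI: -1.234 ± 0.42601 → (-1.660, -0.808).
With 90% confidence, each one-unit increase in curing temperature is associated with a change of between -1.660 and -0.808 MPa in tensile strength.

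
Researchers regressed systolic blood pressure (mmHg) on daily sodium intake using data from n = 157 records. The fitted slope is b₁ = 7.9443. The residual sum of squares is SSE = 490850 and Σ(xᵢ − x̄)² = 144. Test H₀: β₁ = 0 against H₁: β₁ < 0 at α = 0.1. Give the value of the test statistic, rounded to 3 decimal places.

MSE = SSE/(n − 2) = 490850/155 = 3166.77.
SE(b₁) = √(MSE/Sₓₓ) = √(3166.77/144) = 4.68951.
t = 7.9443 / 4.68951 = 1.694.
df = n − 2 = 155.
One-sided p ≈ 0.9539, which is ≥ 0.1, so fail to reject H₀.
The data do not give significant evidence that the true slope on daily sodium intake is negative.

t = 1.694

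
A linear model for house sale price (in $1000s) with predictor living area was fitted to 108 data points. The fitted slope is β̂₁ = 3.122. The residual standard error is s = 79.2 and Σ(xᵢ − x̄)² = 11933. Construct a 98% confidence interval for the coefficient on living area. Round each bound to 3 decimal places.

(1.409, 4.835)

SE(β̂₁) = s/√Sₓₓ = 79.2/√11933 = 0.725021.
df = n − 2 = 106.
t* = t_{0.01, 106} = 2.362043.
Margin = t* × SE = 2.362043 × 0.725021 = 1.71253.
CI: 3.122 ± 1.71253 → (1.409, 4.835).
With 98% confidence, each one-unit increase in living area is associated with a change of between 1.409 and 4.835 $1000s in house sale price.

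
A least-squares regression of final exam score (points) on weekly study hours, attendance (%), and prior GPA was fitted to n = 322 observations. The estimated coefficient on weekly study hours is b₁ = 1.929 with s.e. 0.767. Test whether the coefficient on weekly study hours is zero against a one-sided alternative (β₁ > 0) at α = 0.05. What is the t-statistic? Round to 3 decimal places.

t = 2.515

H₀: β₁ = 0 vs H₁: β₁ > 0.
t = (b₁ − β₁⁰)/SE = 1.929 / 0.767 = 2.515.
df = n − k − 1 = 322 − 3 − 1 = 318.
One-sided p ≈ 0.0062, which is < 0.05, so reject H₀.
There is evidence that the true slope on weekly study hours is positive, holding the other predictors fixed.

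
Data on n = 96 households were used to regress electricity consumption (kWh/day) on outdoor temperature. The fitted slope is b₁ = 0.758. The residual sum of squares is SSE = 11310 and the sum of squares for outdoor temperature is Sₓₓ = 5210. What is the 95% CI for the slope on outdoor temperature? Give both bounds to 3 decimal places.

MSE = SSE/(n − 2) = 11310/94 = 120.319.
SE(b₁) = √(MSE/Sₓₓ) = √(120.319/5210) = 0.151967.
df = n − 2 = 94.
t* = t_{0.025, 94} = 1.985523.
Margin = t* × SE = 1.985523 × 0.151967 = 0.30173.
CI: 0.758 ± 0.30173 → (0.456, 1.060).
With 95% confidence, each one-unit increase in outdoor temperature is associated with a change of between 0.456 and 1.060 kWh/day in electricity consumption.

(0.456, 1.060)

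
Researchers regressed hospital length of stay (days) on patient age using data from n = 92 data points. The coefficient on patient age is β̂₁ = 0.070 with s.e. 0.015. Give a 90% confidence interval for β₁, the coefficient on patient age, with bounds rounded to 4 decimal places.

(0.0451, 0.0949)

df = n − 2 = 92 − 2 = 90.
t* = t_{0.05, 90} = 1.661961.
Margin = t* × SE = 1.661961 × 0.015 = 0.024929.
CI: 0.070 ± 0.024929 → (0.0451, 0.0949).
With 90% confidence, each one-unit increase in patient age is associated with a change of between 0.0451 and 0.0949 days in hospital length of stay.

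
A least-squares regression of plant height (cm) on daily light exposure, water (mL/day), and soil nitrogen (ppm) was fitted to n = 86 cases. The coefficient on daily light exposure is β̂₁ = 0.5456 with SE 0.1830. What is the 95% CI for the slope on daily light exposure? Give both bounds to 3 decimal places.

df = n − k − 1 = 86 − 3 − 1 = 82.
t* = t_{0.025, 82} = 1.989319.
Margin = t* × SE = 1.989319 × 0.1830 = 0.36405.
CI: 0.5456 ± 0.36405 → (0.182, 0.910).
With 95% confidence, each one-unit increase in daily light exposure is associated with a change of between 0.182 and 0.910 cm in plant height, holding the other predictors fixed.

(0.182, 0.910)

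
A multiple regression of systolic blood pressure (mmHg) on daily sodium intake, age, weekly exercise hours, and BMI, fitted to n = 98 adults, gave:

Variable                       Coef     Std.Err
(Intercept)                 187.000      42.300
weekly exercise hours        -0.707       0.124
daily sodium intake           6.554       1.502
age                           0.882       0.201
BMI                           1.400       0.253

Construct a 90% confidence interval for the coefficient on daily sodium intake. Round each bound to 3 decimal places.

(4.059, 9.049)

Read off: b = 6.554, SE = 1.502 for daily sodium intake.
df = n − k − 1 = 98 − 4 − 1 = 93.
t* = t_{0.05, 93} = 1.661404.
Margin = t* × SE = 1.661404 × 1.502 = 2.49543.
CI: 6.554 ± 2.49543 → (4.059, 9.049).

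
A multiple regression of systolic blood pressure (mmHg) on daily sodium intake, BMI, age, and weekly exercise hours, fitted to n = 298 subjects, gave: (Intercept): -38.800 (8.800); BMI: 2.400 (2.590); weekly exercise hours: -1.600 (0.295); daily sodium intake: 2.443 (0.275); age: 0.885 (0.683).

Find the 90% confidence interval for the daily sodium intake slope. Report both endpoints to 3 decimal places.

Read off: b = 2.443, SE = 0.275 for daily sodium intake.
df = n − k − 1 = 298 − 4 − 1 = 293.
t* = t_{0.05, 293} = 1.650071.
Margin = t* × SE = 1.650071 × 0.275 = 0.45377.
CI: 2.443 ± 0.45377 → (1.989, 2.897).

(1.989, 2.897)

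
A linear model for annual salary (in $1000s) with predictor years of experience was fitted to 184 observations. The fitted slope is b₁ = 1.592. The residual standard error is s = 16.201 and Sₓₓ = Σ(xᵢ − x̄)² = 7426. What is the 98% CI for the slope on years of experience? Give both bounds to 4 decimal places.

SE(b₁) = s/√Sₓₓ = 16.201/√7426 = 0.188003.
df = n − 2 = 182.
t* = t_{0.01, 182} = 2.347011.
Margin = t* × SE = 2.347011 × 0.188003 = 0.441245.
CI: 1.592 ± 0.441245 → (1.1508, 2.0332).
With 98% confidence, each one-unit increase in years of experience is associated with a change of between 1.1508 and 2.0332 $1000s in annual salary.

(1.1508, 2.0332)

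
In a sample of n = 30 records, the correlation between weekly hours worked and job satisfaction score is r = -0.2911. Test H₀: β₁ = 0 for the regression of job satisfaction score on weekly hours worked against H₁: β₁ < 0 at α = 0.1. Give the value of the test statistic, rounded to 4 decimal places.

t = -1.6101

t = r·√(n − 2)/√(1 − r²) = -0.2911·√28/√0.915261 = -1.6101.
df = n − 2 = 28.
One-sided p ≈ 0.0593, which is < 0.1, so reject H₀.
There is evidence of a linear association between weekly hours worked and job satisfaction score.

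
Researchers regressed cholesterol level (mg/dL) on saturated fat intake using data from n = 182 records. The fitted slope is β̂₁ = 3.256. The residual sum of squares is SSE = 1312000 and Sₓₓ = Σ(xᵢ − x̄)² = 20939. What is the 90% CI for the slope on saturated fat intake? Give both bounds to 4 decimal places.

MSE = SSE/(n − 2) = 1312000/180 = 7288.89.
SE(β̂₁) = √(MSE/Sₓₓ) = √(7288.89/20939) = 0.590001.
df = n − 2 = 180.
t* = t_{0.05, 180} = 1.653363.
Margin = t* × SE = 1.653363 × 0.590001 = 0.975486.
CI: 3.256 ± 0.975486 → (2.2805, 4.2315).
With 90% confidence, each one-unit increase in saturated fat intake is associated with a change of between 2.2805 and 4.2315 mg/dL in cholesterol level.

(2.2805, 4.2315)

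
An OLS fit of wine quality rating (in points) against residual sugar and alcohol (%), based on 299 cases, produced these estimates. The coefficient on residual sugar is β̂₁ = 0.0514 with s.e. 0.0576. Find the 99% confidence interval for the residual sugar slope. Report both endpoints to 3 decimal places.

df = n − k − 1 = 299 − 2 − 1 = 296.
t* = t_{0.005, 296} = 2.592541.
Margin = t* × SE = 2.592541 × 0.0576 = 0.14933.
CI: 0.0514 ± 0.14933 → (-0.098, 0.201).
With 99% confidence, each one-unit increase in residual sugar is associated with a change of between -0.098 and 0.201 points in wine quality rating, holding the other predictors fixed.

(-0.098, 0.201)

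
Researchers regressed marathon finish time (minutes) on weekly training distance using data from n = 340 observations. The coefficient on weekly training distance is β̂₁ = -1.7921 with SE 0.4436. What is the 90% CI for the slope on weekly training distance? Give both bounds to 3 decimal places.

(-2.524, -1.060)

df = n − 2 = 340 − 2 = 338.
t* = t_{0.05, 338} = 1.649374.
Margin = t* × SE = 1.649374 × 0.4436 = 0.73166.
CI: -1.7921 ± 0.73166 → (-2.524, -1.060).
With 90% confidence, each one-unit increase in weekly training distance is associated with a change of between -2.524 and -1.060 minutes in marathon finish time.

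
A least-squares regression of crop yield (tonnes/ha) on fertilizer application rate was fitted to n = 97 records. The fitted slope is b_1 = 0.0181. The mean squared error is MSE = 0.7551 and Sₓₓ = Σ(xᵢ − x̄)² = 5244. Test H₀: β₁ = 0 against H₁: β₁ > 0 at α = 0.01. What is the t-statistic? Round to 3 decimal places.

SE(b_1) = √(MSE/Sₓₓ) = √(0.7551/5244) = 0.0119997.
t = 0.0181 / 0.0119997 = 1.508.
df = n − 2 = 95.
One-sided p ≈ 0.0674, which is ≥ 0.01, so fail to reject H₀.
The data do not give significant evidence that the true slope on fertilizer application rate is positive.

t = 1.508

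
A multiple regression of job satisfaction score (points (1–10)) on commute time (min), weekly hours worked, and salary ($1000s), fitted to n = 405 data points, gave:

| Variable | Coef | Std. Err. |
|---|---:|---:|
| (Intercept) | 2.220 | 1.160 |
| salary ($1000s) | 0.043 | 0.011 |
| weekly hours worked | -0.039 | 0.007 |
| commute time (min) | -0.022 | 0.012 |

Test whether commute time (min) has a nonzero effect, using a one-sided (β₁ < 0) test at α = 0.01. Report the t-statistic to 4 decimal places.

t = -1.8333

Read off: b = -0.022, SE = 0.012 for commute time (min).
H₀: β₁ = 0 vs H₁: β₁ < 0.
t = -0.022 / 0.012 = -1.8333.
df = n − k − 1 = 405 − 3 − 1 = 401.
One-sided p ≈ 0.0337, which is ≥ 0.01, so fail to reject H₀.
The data do not give significant evidence that the true slope on commute time (min) is negative, holding the other predictors fixed.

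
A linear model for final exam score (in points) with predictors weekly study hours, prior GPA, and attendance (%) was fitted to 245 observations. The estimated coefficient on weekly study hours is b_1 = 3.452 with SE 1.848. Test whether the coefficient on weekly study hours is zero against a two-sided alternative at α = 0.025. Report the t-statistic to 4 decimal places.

H₀: β₁ = 0 vs H₁: β₁ ≠ 0.
t = (b_1 − β₁⁰)/SE = 3.452 / 1.848 = 1.8680.
df = n − k − 1 = 245 − 3 − 1 = 241.
Two-sided p ≈ 0.0630, which is ≥ 0.025, so fail to reject H₀.
The data do not give significant evidence of an association between weekly study hours and final exam score, after adjusting for the other predictors.

t = 1.8680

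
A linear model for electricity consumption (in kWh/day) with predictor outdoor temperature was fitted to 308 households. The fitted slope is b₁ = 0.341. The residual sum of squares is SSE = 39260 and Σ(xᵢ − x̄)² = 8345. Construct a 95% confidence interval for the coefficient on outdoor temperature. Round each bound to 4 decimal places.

(0.0970, 0.5850)

MSE = SSE/(n − 2) = 39260/306 = 128.301.
SE(b₁) = √(MSE/Sₓₓ) = √(128.301/8345) = 0.123994.
df = n − 2 = 306.
t* = t_{0.025, 306} = 1.967747.
Margin = t* × SE = 1.967747 × 0.123994 = 0.243989.
CI: 0.341 ± 0.243989 → (0.0970, 0.5850).
With 95% confidence, each one-unit increase in outdoor temperature is associated with a change of between 0.0970 and 0.5850 kWh/day in electricity consumption.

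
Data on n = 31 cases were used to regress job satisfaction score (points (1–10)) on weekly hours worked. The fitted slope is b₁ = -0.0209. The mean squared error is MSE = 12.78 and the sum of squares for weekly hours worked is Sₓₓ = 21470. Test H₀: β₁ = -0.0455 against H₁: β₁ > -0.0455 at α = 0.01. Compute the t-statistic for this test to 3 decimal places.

SE(b₁) = √(MSE/Sₓₓ) = √(12.78/21470) = 0.0243977.
t = (-0.0209 − (-0.0455)) / 0.0243977 = 1.008.
df = n − 2 = 29.
One-sided p ≈ 0.1608, which is ≥ 0.01, so fail to reject H₀.
The data do not give significant evidence that the true slope on weekly hours worked exceeds -0.0455 points (1–10) per unit.

t = 1.008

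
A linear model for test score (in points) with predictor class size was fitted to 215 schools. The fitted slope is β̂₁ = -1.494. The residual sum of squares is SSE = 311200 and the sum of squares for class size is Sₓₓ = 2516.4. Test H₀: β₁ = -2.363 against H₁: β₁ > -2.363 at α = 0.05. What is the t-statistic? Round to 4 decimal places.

MSE = SSE/(n − 2) = 311200/213 = 1461.03.
SE(β̂₁) = √(MSE/Sₓₓ) = √(1461.03/2516.4) = 0.761974.
t = (-1.494 − (-2.363)) / 0.761974 = 1.1405.
df = n − 2 = 213.
One-sided p ≈ 0.1277, which is ≥ 0.05, so fail to reject H₀.
The data do not give significant evidence that the true slope on class size exceeds -2.363 points per unit.

t = 1.1405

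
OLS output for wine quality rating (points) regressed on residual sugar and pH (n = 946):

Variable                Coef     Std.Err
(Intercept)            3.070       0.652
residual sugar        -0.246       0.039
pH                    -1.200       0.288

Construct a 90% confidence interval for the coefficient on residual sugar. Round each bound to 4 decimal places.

Read off: b = -0.246, SE = 0.039 for residual sugar.
df = n − k − 1 = 946 − 2 − 1 = 943.
t* = t_{0.05, 943} = 1.646471.
Margin = t* × SE = 1.646471 × 0.039 = 0.064212.
CI: -0.246 ± 0.064212 → (-0.3102, -0.1818).

(-0.3102, -0.1818)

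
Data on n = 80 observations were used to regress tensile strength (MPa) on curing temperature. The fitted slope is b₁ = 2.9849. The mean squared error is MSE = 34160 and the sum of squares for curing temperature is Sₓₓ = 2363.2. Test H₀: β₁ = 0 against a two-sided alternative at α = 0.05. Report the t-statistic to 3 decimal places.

t = 0.785

SE(b₁) = √(MSE/Sₓₓ) = √(34160/2363.2) = 3.80197.
t = 2.9849 / 3.80197 = 0.785.
df = n − 2 = 78.
Two-sided p ≈ 0.4348, which is ≥ 0.05, so fail to reject H₀.
The data do not give significant evidence of an association between curing temperature and tensile strength.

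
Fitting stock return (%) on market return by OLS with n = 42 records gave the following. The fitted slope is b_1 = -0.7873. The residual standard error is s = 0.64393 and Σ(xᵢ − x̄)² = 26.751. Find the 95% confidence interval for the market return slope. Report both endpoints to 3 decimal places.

SE(b_1) = s/√Sₓₓ = 0.64393/√26.751 = 0.1245.
df = n − 2 = 40.
t* = t_{0.025, 40} = 2.021075.
Margin = t* × SE = 2.021075 × 0.1245 = 0.25162.
CI: -0.7873 ± 0.25162 → (-1.039, -0.536).
With 95% confidence, each one-unit increase in market return is associated with a change of between -1.039 and -0.536 % in stock return.

(-1.039, -0.536)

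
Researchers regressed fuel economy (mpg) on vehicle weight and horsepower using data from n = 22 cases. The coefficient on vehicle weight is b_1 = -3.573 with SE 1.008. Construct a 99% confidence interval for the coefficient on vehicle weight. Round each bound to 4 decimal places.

(-6.4568, -0.6892)

df = n − k − 1 = 22 − 2 − 1 = 19.
t* = t_{0.005, 19} = 2.860935.
Margin = t* × SE = 2.860935 × 1.008 = 2.883822.
CI: -3.573 ± 2.883822 → (-6.4568, -0.6892).
With 99% confidence, each one-unit increase in vehicle weight is associated with a change of between -6.4568 and -0.6892 mpg in fuel economy, holding the other predictors fixed.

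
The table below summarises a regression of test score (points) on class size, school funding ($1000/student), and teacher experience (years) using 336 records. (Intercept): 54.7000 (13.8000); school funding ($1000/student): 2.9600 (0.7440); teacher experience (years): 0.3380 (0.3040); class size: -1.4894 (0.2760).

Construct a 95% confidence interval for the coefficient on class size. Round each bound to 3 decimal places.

Read off: b = -1.4894, SE = 0.2760 for class size.
df = n − k − 1 = 336 − 3 − 1 = 332.
t* = t_{0.025, 332} = 1.967135.
Margin = t* × SE = 1.967135 × 0.2760 = 0.54293.
CI: -1.4894 ± 0.54293 → (-2.032, -0.946).

(-2.032, -0.946)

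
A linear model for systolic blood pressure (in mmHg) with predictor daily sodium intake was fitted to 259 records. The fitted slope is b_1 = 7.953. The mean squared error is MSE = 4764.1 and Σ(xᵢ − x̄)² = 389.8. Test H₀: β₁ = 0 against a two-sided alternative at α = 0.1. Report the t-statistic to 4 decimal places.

t = 2.2749

SE(b_1) = √(MSE/Sₓₓ) = √(4764.1/389.8) = 3.49598.
t = 7.953 / 3.49598 = 2.2749.
df = n − 2 = 257.
Two-sided p ≈ 0.0237, which is < 0.1, so reject H₀.
There is evidence that daily sodium intake is associated with systolic blood pressure.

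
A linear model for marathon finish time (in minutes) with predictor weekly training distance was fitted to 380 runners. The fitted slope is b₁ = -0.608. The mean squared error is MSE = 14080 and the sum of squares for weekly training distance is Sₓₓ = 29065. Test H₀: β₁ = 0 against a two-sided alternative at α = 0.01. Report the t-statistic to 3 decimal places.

t = -0.874

SE(b₁) = √(MSE/Sₓₓ) = √(14080/29065) = 0.696011.
t = -0.608 / 0.696011 = -0.874.
df = n − 2 = 378.
Two-sided p ≈ 0.3829, which is ≥ 0.01, so fail to reject H₀.
The data do not give significant evidence of an association between weekly training distance and marathon finish time.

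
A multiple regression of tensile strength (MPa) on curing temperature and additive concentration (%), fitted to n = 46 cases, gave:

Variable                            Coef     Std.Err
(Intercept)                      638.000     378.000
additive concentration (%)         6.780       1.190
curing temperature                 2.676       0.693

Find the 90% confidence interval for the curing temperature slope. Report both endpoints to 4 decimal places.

(1.5110, 3.8410)

Read off: b = 2.676, SE = 0.693 for curing temperature.
df = n − k − 1 = 46 − 2 − 1 = 43.
t* = t_{0.05, 43} = 1.681071.
Margin = t* × SE = 1.681071 × 0.693 = 1.164982.
CI: 2.676 ± 1.164982 → (1.5110, 3.8410).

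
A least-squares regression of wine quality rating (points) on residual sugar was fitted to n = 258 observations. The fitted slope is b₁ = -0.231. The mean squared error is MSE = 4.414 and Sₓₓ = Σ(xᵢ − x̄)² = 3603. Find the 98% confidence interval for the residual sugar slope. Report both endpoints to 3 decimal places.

(-0.313, -0.149)

SE(b₁) = √(MSE/Sₓₓ) = √(4.414/3603) = 0.0350013.
df = n − 2 = 256.
t* = t_{0.01, 256} = 2.341002.
Margin = t* × SE = 2.341002 × 0.0350013 = 0.08194.
CI: -0.231 ± 0.08194 → (-0.313, -0.149).
With 98% confidence, each one-unit increase in residual sugar is associated with a change of between -0.313 and -0.149 points in wine quality rating.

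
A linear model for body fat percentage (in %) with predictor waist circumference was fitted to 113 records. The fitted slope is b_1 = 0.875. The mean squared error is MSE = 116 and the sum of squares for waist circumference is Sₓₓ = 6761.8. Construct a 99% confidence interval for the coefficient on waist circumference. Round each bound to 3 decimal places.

(0.532, 1.218)

SE(b_1) = √(MSE/Sₓₓ) = √(116/6761.8) = 0.130978.
df = n − 2 = 111.
t* = t_{0.005, 111} = 2.620849.
Margin = t* × SE = 2.620849 × 0.130978 = 0.34327.
CI: 0.875 ± 0.34327 → (0.532, 1.218).
With 99% confidence, each one-unit increase in waist circumference is associated with a change of between 0.532 and 1.218 % in body fat percentage.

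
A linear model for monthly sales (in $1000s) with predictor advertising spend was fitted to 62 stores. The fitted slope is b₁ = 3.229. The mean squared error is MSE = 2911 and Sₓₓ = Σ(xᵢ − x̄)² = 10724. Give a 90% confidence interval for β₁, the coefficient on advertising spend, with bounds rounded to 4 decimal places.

SE(b₁) = √(MSE/Sₓₓ) = √(2911/10724) = 0.521006.
df = n − 2 = 60.
t* = t_{0.05, 60} = 1.670649.
Margin = t* × SE = 1.670649 × 0.521006 = 0.870418.
CI: 3.229 ± 0.870418 → (2.3586, 4.0994).
With 90% confidence, each one-unit increase in advertising spend is associated with a change of between 2.3586 and 4.0994 $1000s in monthly sales.

(2.3586, 4.0994)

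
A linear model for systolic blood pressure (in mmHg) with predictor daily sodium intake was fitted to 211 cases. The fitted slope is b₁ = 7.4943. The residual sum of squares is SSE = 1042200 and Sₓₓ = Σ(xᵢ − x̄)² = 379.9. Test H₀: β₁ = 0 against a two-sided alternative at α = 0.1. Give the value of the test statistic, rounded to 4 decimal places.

t = 2.0685

MSE = SSE/(n − 2) = 1042200/209 = 4986.6.
SE(b₁) = √(MSE/Sₓₓ) = √(4986.6/379.9) = 3.623.
t = 7.4943 / 3.623 = 2.0685.
df = n − 2 = 209.
Two-sided p ≈ 0.0398, which is < 0.1, so reject H₀.
There is evidence that daily sodium intake is associated with systolic blood pressure.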